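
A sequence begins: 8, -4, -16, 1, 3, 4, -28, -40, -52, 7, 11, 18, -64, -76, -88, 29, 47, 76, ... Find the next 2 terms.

-100, -112

Reading positions in blocks of 6 reveals the pattern AAABBB — 2 tracks woven together.
Subsequence A: 8, -4, -16, -28, -40, -52, -64, -76, -88 — subtracting 12 each time.
Subsequence B: 1, 3, 4, 7, 11, 18, 29, 47, 76 — each term equals the sum of the previous two.
The 19th slot belongs to subsequence A; its 10th term is -100.
Position 20 → subsequence A, term 11 = -112.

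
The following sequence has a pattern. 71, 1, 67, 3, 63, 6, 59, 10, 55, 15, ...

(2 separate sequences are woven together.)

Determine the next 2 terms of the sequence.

51, 21

Split by position mod 2 into 2 tracks.
Track A: 71, 67, 63, 59, 55. Arithmetic with common difference −4.
Track B: 1, 3, 6, 10, 15. Triangular numbers n(n+1)/2 for n = 1, 2, ….
Position 11 → track A, term 6 = 51.
Term 12 comes from track B (its 6th entry): 21.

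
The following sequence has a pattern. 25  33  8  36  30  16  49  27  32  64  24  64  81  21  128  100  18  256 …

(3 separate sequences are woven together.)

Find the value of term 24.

1024

Read the sequence 3 terms at a time; column i is its own pattern.
Stream A: 25, 36, 49, 64, 81, 100 — consecutive squares n² from n = 5.
Stream B: 33, 30, 27, 24, 21, 18 — arithmetic with common difference −3.
Stream C: 8, 16, 32, 64, 128, 256 — successive powers of 2.
Position 24 → stream C, term 8 = 1024.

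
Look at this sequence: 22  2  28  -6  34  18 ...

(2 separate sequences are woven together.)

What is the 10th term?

162

Taking every 2nd term gives 2 separate tracks.
Stream A: 22, 28, 34 (linear: a_n = 16 + 6·n).
Stream B: 2, -6, 18 (a geometric progression (common ratio -3)).
Position 10 falls in stream B as its term 5, giving 162.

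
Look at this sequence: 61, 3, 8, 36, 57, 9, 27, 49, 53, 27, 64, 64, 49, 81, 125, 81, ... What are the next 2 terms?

45, 243

Split by position mod 4 into 4 tracks.
Stream A: 61, 57, 53, 49 — arithmetic with common difference −4.
Stream B: 3, 9, 27, 81 — powers 3^1, 3^2, 3^3, ….
Stream C: 8, 27, 64, 125 — consecutive cubes n³ from n = 2.
Stream D: 36, 49, 64, 81 — perfect squares starting at 6².
The 17th slot belongs to stream A; its 5th term is 45.
The 18th slot belongs to stream B; its 5th term is 243.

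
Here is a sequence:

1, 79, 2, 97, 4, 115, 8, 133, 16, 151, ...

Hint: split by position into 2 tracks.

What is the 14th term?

Odd-indexed and even-indexed terms follow separate rules.
Track A is 1, 2, 4, 8, 16, which is powers 2^0, 2^1, 2^2, ….
Track B is 79, 97, 115, 133, 151, which is linear: a_n = 61 + 18·n.
Position 14 falls in track B as its term 7, giving 187.

187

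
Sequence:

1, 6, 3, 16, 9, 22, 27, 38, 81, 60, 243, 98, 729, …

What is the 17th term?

Positions 1, 3, 5, … form one subsequence and positions 2, 4, 6, … form another.
Stream A: 1, 3, 9, 27, 81, 243, 729 (geometric, ×3 each step).
Stream B: 6, 16, 22, 38, 60, 98 (Fibonacci-style (each term is the sum of the two before it)).
Position 17 falls in stream A as its term 9, giving 6561.

6561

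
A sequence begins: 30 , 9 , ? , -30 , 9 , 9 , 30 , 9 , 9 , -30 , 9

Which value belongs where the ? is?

Positions follow the repeating pattern ABB; grouping by letter gives 2 tracks.
Subsequence A: 30, -30, 30, -30 — oscillating between 30 and -30.
Subsequence B: 9, ?, 9, 9, 9, 9, 9 — constant 9.
Subsequence B's pattern makes the blank 9.

9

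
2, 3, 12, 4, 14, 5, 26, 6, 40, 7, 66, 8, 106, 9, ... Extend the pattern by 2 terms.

Taking every 2nd term gives 2 separate tracks.
Subsequence A = 2, 12, 14, 26, 40, 66, 106: Fibonacci-style (each term is the sum of the two before it).
Subsequence B = 3, 4, 5, 6, 7, 8, 9: adding 1 each time.
Term 15 comes from subsequence A (its 8th entry): 172.
Position 16 → subsequence B, term 8 = 10.

172, 10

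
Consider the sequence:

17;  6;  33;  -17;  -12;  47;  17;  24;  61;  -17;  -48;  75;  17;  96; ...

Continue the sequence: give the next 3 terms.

Split by position mod 3: positions 1, 4, 7, … form one track, and each other residue class forms its own.
Stream A is 17, -17, 17, -17, 17, which is the oscillation 17·(−1)^(n+1).
Stream B is 6, -12, 24, -48, 96, which is geometric with ratio -2.
Stream C is 33, 47, 61, 75, which is adding 14 each time.
Position 15 → stream C, term 5 = 89.
Term 16 comes from stream A (its 6th entry): -17.
The 17th slot belongs to stream B; its 6th term is -192.

89, -17, -192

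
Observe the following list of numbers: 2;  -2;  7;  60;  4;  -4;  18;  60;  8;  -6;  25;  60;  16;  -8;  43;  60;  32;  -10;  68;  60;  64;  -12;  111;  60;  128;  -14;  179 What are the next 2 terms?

Read the sequence 4 terms at a time; column i is its own pattern.
Track A = 2, 4, 8, 16, 32, 64, 128: powers 2^1, 2^2, 2^3, ….
Track B = -2, -4, -6, -8, -10, -12, -14: arithmetic with common difference −2.
Track C = 7, 18, 25, 43, 68, 111, 179: a Fibonacci-like recurrence a_n = a_{n-1} + a_{n-2}.
Track D = 60, 60, 60, 60, 60, 60: the constant sequence 60.
Position 28 falls in track D as its term 7, giving 60.
Term 29 comes from track A (its 8th entry): 256.

60, 256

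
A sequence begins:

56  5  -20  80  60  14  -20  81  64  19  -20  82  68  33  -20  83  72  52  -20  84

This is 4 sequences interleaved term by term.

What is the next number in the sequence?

Split by position mod 4: positions 1, 5, 9, … form one track, and each other residue class forms its own.
Track A: 56, 60, 64, 68, 72. Adding 4 each time.
Track B: 5, 14, 19, 33, 52. Fibonacci-style (each term is the sum of the two before it).
Track C: -20, -20, -20, -20, -20. Constant -20.
Track D: 80, 81, 82, 83, 84. Adding 1 each time.
The 21st slot belongs to track A; its 6th term is 76.

76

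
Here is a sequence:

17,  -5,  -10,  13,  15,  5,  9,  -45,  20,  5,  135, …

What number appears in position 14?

-405

Split by position mod 3 into 3 tracks.
Track A: 17, 13, 9, 5 — arithmetic, step −4.
Track B: -5, 15, -45, 135 — a geometric progression (common ratio -3).
Track C: -10, 5, 20 — adding 15 each time.
Term 14 comes from track B (its 5th entry): -405.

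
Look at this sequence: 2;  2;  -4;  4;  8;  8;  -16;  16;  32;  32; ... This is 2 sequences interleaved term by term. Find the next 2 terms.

Taking every 2nd term gives 2 separate tracks.
Stream A: 2, -4, 8, -16, 32 — a geometric progression (common ratio -2).
Stream B: 2, 4, 8, 16, 32 — powers of 2.
The 11th slot belongs to stream A; its 6th term is -64.
Position 12 → stream B, term 6 = 64.

-64, 64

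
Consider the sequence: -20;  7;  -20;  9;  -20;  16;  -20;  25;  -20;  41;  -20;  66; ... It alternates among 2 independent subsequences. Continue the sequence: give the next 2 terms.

Taking every 2nd term gives 2 separate tracks.
Track A = -20, -20, -20, -20, -20, -20: the constant sequence -20.
Track B = 7, 9, 16, 25, 41, 66: a Fibonacci-like recurrence a_n = a_{n-1} + a_{n-2}.
The 13th slot belongs to track A; its 7th term is -20.
Position 14 → track B, term 7 = 107.

-20, 107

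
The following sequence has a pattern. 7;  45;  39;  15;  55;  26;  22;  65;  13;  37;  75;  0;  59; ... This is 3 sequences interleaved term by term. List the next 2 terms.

Read the sequence 3 terms at a time; column i is its own pattern.
Stream A: 7, 15, 22, 37, 59. A Fibonacci-like recurrence a_n = a_{n-1} + a_{n-2}.
Stream B: 45, 55, 65, 75. Arithmetic, step +10.
Stream C: 39, 26, 13, 0. Linear: a_n = 52 − 13·n.
Position 14 → stream B, term 5 = 85.
Position 15 → stream C, term 5 = -13.

85, -13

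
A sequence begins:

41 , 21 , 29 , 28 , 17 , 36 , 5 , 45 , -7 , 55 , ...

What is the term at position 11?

Split by position mod 2 into 2 tracks.
Track A: 41, 29, 17, 5, -7 (arithmetic with common difference −12).
Track B: 21, 28, 36, 45, 55 (triangular numbers n(n+1)/2 for n = 6, 7, …).
Term 11 comes from track A (its 6th entry): -19.

-19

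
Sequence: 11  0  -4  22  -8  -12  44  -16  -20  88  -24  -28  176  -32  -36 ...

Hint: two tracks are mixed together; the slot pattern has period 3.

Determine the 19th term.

704

Positions follow the repeating pattern ABB; grouping by letter gives 2 tracks.
Track A = 11, 22, 44, 88, 176: a geometric progression (common ratio 2).
Track B = 0, -4, -8, -12, -16, -20, -24, -28, -32, -36: arithmetic, step −4.
The 19th slot belongs to track A; its 7th term is 704.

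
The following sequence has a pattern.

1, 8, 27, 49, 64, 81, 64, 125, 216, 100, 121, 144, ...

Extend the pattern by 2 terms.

Reading positions in blocks of 6 reveals the pattern AAABBB — 2 tracks woven together.
Track A: 1, 8, 27, 64, 125, 216 (the cubes 1³, 2³, 3³, …).
Track B: 49, 64, 81, 100, 121, 144 (perfect squares starting at 7²).
Position 13 falls in track A as its term 7, giving 343.
The 14th slot belongs to track A; its 8th term is 512.

343, 512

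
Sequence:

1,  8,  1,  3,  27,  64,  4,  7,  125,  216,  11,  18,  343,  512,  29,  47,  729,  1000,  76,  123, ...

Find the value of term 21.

The slot pattern repeats as AABB (period 4), so there are 2 interleaved tracks.
Track A: 1, 8, 27, 64, 125, 216, 343, 512, 729, 1000 — perfect cubes starting at 1³.
Track B: 1, 3, 4, 7, 11, 18, 29, 47, 76, 123 — a Fibonacci-like recurrence a_n = a_{n-1} + a_{n-2}.
Position 21 falls in track A as its term 11, giving 1331.

1331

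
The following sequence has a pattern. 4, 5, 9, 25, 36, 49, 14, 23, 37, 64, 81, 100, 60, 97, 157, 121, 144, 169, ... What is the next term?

Reading positions in blocks of 6 reveals the pattern AAABBB — 2 tracks woven together.
Track A: 4, 5, 9, 14, 23, 37, 60, 97, 157. A Fibonacci-like recurrence a_n = a_{n-1} + a_{n-2}.
Track B: 25, 36, 49, 64, 81, 100, 121, 144, 169. Consecutive squares n² from n = 5.
Term 19 comes from track A (its 10th entry): 254.

254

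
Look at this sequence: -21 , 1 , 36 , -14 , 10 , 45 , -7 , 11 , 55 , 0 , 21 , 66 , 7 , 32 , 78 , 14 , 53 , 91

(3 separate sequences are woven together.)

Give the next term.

21

Taking every 3rd term gives 3 separate tracks.
Stream A = -21, -14, -7, 0, 7, 14: arithmetic, step +7.
Stream B = 1, 10, 11, 21, 32, 53: each term equals the sum of the previous two.
Stream C = 36, 45, 55, 66, 78, 91: triangular numbers n(n+1)/2 for n = 8, 9, ….
Position 19 → stream A, term 7 = 21.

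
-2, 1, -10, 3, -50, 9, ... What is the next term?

The terms cycle through 2 interleaved subsequences.
Track A: -2, -10, -50 — a geometric progression (common ratio 5).
Track B: 1, 3, 9 — powers of 3.
Position 7 → track A, term 4 = -250.

-250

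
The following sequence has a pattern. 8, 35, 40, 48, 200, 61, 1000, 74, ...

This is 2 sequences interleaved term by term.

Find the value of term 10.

Taking every 2nd term gives 2 separate tracks.
Track A = 8, 40, 200, 1000: geometric, ×5 each step.
Track B = 35, 48, 61, 74: linear: a_n = 22 + 13·n.
The 10th slot belongs to track B; its 5th term is 87.

87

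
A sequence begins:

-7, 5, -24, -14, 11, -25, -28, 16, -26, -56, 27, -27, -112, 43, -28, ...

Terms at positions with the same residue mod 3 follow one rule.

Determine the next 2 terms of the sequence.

-224, 70

Split by position mod 3: positions 1, 4, 7, … form one track, and each other residue class forms its own.
Stream A: -7, -14, -28, -56, -112 — geometric, ×2 each step.
Stream B: 5, 11, 16, 27, 43 — Fibonacci-style (each term is the sum of the two before it).
Stream C: -24, -25, -26, -27, -28 — arithmetic, step −1.
The 16th slot belongs to stream A; its 6th term is -224.
The 17th slot belongs to stream B; its 6th term is 70.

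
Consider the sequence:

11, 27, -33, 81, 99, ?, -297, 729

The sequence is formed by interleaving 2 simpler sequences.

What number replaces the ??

Positions 1, 3, 5, … form one subsequence and positions 2, 4, 6, … form another.
Stream A is 11, -33, 99, -297, which is geometric with ratio -3.
Stream B is 27, 81, ?, 729, which is powers of 3.
Stream B's pattern makes the blank 243.

243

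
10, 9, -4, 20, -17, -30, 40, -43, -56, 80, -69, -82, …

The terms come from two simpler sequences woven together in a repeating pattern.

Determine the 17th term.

-121

Reading positions in blocks of 3 reveals the pattern ABB — 2 tracks woven together.
Track A: 10, 20, 40, 80 (a geometric progression (common ratio 2)).
Track B: 9, -4, -17, -30, -43, -56, -69, -82 (linear: a_n = 22 − 13·n).
The 17th slot belongs to track B; its 11th term is -121.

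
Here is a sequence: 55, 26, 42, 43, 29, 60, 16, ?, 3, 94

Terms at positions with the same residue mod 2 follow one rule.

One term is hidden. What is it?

Positions 1, 3, 5, … form one subsequence and positions 2, 4, 6, … form another.
Subsequence A: 55, 42, 29, 16, 3 (arithmetic, step −13).
Subsequence B: 26, 43, 60, ?, 94 (adding 17 each time).
Filling subsequence B at index 4 by its rule yields 77.

77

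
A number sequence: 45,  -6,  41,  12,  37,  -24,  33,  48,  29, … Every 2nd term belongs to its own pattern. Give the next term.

Split by position mod 2 into 2 tracks.
Subsequence A: 45, 41, 37, 33, 29 (linear: a_n = 49 − 4·n).
Subsequence B: -6, 12, -24, 48 (geometric with ratio -2).
The 10th slot belongs to subsequence B; its 5th term is -96.

-96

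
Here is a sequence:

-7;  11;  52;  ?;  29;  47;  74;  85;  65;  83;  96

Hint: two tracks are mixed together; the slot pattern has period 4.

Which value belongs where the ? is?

The slot pattern repeats as AABB (period 4), so there are 2 interleaved tracks.
Subsequence A is -7, 11, 29, 47, 65, 83, which is linear: a_n = -25 + 18·n.
Subsequence B is 52, ?, 74, 85, 96, which is linear: a_n = 41 + 11·n.
Subsequence B's pattern makes the blank 63.

63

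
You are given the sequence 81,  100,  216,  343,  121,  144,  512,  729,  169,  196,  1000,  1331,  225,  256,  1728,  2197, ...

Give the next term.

289

Reading positions in blocks of 4 reveals the pattern AABB — 2 tracks woven together.
Track A is 81, 100, 121, 144, 169, 196, 225, 256, which is consecutive squares n² from n = 9.
Track B is 216, 343, 512, 729, 1000, 1331, 1728, 2197, which is consecutive cubes n³ from n = 6.
The 17th slot belongs to track A; its 9th term is 289.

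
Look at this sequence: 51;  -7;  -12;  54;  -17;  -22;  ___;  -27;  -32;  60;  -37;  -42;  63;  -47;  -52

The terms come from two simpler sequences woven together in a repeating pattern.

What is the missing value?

Positions follow the repeating pattern ABB; grouping by letter gives 2 tracks.
Track A: 51, 54, ?, 60, 63 (linear: a_n = 48 + 3·n).
Track B: -7, -12, -17, -22, -27, -32, -37, -42, -47, -52 (arithmetic with common difference −5).
So the missing entry in track A is 57.

57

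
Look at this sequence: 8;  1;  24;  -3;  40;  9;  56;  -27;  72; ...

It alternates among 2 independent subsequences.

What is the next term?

81

Odd-indexed and even-indexed terms follow separate rules.
Subsequence A: 8, 24, 40, 56, 72 (adding 16 each time).
Subsequence B: 1, -3, 9, -27 (multiplying by -3 each time).
Term 10 comes from subsequence B (its 5th entry): 81.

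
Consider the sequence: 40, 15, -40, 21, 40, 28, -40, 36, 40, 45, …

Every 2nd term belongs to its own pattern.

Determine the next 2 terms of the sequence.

Odd-indexed and even-indexed terms follow separate rules.
Track A: 40, -40, 40, -40, 40. The oscillation 40·(−1)^(n+1).
Track B: 15, 21, 28, 36, 45. Triangular numbers n(n+1)/2 for n = 5, 6, ….
Position 11 → track A, term 6 = -40.
The 12th slot belongs to track B; its 6th term is 55.

-40, 55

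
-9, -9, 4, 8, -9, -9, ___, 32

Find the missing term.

16

The slot pattern repeats as AABB (period 4), so there are 2 interleaved tracks.
Subsequence A: -9, -9, -9, -9 — constant -9.
Subsequence B: 4, 8, ?, 32 — multiplying by 2 each time.
Subsequence B's pattern makes the blank 16.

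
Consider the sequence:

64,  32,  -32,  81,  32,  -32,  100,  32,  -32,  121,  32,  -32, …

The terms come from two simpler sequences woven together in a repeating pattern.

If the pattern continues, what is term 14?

32

The slot pattern repeats as ABB (period 3), so there are 2 interleaved tracks.
Track A is 64, 81, 100, 121, which is consecutive squares n² from n = 8.
Track B is 32, -32, 32, -32, 32, -32, 32, -32, which is alternating ±32.
The 14th slot belongs to track B; its 9th term is 32.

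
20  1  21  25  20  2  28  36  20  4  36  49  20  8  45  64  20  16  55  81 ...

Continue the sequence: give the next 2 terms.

Split by position mod 4 into 4 tracks.
Track A: 20, 20, 20, 20, 20. The constant sequence 20.
Track B: 1, 2, 4, 8, 16. Powers 2^0, 2^1, 2^2, ….
Track C: 21, 28, 36, 45, 55. The triangular numbers T_6, T_7, ….
Track D: 25, 36, 49, 64, 81. Perfect squares starting at 5².
Term 21 comes from track A (its 6th entry): 20.
Position 22 → track B, term 6 = 32.

20, 32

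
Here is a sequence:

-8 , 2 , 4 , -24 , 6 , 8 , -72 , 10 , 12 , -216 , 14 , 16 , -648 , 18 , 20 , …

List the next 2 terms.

-1944, 22

The slot pattern repeats as ABB (period 3), so there are 2 interleaved tracks.
Subsequence A: -8, -24, -72, -216, -648. Geometric, ×3 each step.
Subsequence B: 2, 4, 6, 8, 10, 12, 14, 16, 18, 20. Arithmetic with common difference +2.
Term 16 comes from subsequence A (its 6th entry): -1944.
Position 17 → subsequence B, term 11 = 22.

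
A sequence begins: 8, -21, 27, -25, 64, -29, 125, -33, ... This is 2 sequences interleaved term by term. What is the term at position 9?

216

Split by position mod 2 into 2 tracks.
Track A: 8, 27, 64, 125 — the cubes 2³, 3³, 4³, ….
Track B: -21, -25, -29, -33 — arithmetic with common difference −4.
Position 9 falls in track A as its term 5, giving 216.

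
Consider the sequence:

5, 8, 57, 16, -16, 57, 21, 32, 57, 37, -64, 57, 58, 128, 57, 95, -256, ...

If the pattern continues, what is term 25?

The terms cycle through 3 interleaved subsequences.
Subsequence A is 5, 16, 21, 37, 58, 95, which is a Fibonacci-like recurrence a_n = a_{n-1} + a_{n-2}.
Subsequence B is 8, -16, 32, -64, 128, -256, which is a geometric progression (common ratio -2).
Subsequence C is 57, 57, 57, 57, 57, which is constant 57.
The 25th slot belongs to subsequence A; its 9th term is 401.

401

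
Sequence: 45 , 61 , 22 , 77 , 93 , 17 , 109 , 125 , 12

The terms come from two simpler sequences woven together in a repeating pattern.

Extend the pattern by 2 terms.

141, 157

The slot pattern repeats as AAB (period 3), so there are 2 interleaved tracks.
Stream A: 45, 61, 77, 93, 109, 125 (adding 16 each time).
Stream B: 22, 17, 12 (arithmetic, step −5).
The 10th slot belongs to stream A; its 7th term is 141.
The 11th slot belongs to stream A; its 8th term is 157.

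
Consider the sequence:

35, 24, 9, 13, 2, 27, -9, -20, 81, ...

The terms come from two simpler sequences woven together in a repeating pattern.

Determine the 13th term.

Reading positions in blocks of 3 reveals the pattern AAB — 2 tracks woven together.
Track A is 35, 24, 13, 2, -9, -20, which is arithmetic with common difference −11.
Track B is 9, 27, 81, which is a geometric progression (common ratio 3).
Position 13 → track A, term 9 = -53.

-53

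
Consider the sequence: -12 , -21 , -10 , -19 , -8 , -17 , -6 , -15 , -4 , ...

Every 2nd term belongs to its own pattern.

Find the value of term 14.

Taking every 2nd term gives 2 separate tracks.
Track A: -12, -10, -8, -6, -4. Arithmetic, step +2.
Track B: -21, -19, -17, -15. Arithmetic, step +2.
The 14th slot belongs to track B; its 7th term is -9.

-9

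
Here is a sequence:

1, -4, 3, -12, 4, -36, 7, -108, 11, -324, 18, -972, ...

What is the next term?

29

Positions 1, 3, 5, … form one subsequence and positions 2, 4, 6, … form another.
Stream A is 1, 3, 4, 7, 11, 18, which is each term equals the sum of the previous two.
Stream B is -4, -12, -36, -108, -324, -972, which is multiplying by 3 each time.
The 13th slot belongs to stream A; its 7th term is 29.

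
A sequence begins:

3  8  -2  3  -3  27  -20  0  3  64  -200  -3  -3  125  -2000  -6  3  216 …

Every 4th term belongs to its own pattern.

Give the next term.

-20000

The terms cycle through 4 interleaved subsequences.
Track A = 3, -3, 3, -3, 3: oscillating between 3 and -3.
Track B = 8, 27, 64, 125, 216: consecutive cubes n³ from n = 2.
Track C = -2, -20, -200, -2000: geometric, ×10 each step.
Track D = 3, 0, -3, -6: arithmetic, step −3.
Term 19 comes from track C (its 5th entry): -20000.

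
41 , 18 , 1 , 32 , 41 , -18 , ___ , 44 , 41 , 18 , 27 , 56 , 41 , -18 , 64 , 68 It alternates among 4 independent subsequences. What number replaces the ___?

8

Split by position mod 4: positions 1, 5, 9, … form one track, and each other residue class forms its own.
Track A is 41, 41, 41, 41, which is the constant sequence 41.
Track B is 18, -18, 18, -18, which is the oscillation 18·(−1)^(n+1).
Track C is 1, ?, 27, 64, which is perfect cubes starting at 1³.
Track D is 32, 44, 56, 68, which is arithmetic with common difference +12.
So the missing entry in track C is 8.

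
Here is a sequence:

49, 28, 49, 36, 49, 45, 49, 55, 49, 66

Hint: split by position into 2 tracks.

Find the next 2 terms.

Positions 1, 3, 5, … form one subsequence and positions 2, 4, 6, … form another.
Stream A = 49, 49, 49, 49, 49: constant 49.
Stream B = 28, 36, 45, 55, 66: triangular numbers starting at T_7.
Position 11 falls in stream A as its term 6, giving 49.
Position 12 falls in stream B as its term 6, giving 78.

49, 78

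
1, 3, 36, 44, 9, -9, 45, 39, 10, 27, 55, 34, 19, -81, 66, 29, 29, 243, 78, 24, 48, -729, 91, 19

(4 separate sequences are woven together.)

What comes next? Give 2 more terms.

77, 2187

Split by position mod 4: positions 1, 5, 9, … form one track, and each other residue class forms its own.
Stream A = 1, 9, 10, 19, 29, 48: each term equals the sum of the previous two.
Stream B = 3, -9, 27, -81, 243, -729: geometric with ratio -3.
Stream C = 36, 45, 55, 66, 78, 91: triangular numbers starting at T_8.
Stream D = 44, 39, 34, 29, 24, 19: arithmetic, step −5.
Term 25 comes from stream A (its 7th entry): 77.
Position 26 → stream B, term 7 = 2187.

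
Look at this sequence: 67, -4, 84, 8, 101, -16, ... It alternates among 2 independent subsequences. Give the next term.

118

Taking every 2nd term gives 2 separate tracks.
Track A is 67, 84, 101, which is linear: a_n = 50 + 17·n.
Track B is -4, 8, -16, which is geometric, ×-2 each step.
The 7th slot belongs to track A; its 4th term is 118.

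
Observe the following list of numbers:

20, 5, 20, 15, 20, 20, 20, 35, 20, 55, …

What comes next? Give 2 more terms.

The terms cycle through 2 interleaved subsequences.
Track A: 20, 20, 20, 20, 20 (always 20).
Track B: 5, 15, 20, 35, 55 (a Fibonacci-like recurrence a_n = a_{n-1} + a_{n-2}).
Position 11 falls in track A as its term 6, giving 20.
Term 12 comes from track B (its 6th entry): 90.

20, 90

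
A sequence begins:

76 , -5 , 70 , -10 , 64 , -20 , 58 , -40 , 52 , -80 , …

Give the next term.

46

Odd-indexed and even-indexed terms follow separate rules.
Track A: 76, 70, 64, 58, 52 — arithmetic with common difference −6.
Track B: -5, -10, -20, -40, -80 — geometric with ratio 2.
Position 11 falls in track A as its term 6, giving 46.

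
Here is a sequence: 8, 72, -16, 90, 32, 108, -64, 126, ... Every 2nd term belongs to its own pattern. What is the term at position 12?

Odd-indexed and even-indexed terms follow separate rules.
Stream A: 8, -16, 32, -64 (geometric with ratio -2).
Stream B: 72, 90, 108, 126 (linear: a_n = 54 + 18·n).
Position 12 → stream B, term 6 = 162.

162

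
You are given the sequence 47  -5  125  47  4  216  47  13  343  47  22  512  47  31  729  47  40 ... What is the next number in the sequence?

Split by position mod 3 into 3 tracks.
Subsequence A: 47, 47, 47, 47, 47, 47. Constant 47.
Subsequence B: -5, 4, 13, 22, 31, 40. Arithmetic, step +9.
Subsequence C: 125, 216, 343, 512, 729. Perfect cubes starting at 5³.
Position 18 → subsequence C, term 6 = 1000.

1000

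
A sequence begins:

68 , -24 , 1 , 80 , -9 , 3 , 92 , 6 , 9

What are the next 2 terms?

Taking every 3rd term gives 3 separate tracks.
Subsequence A: 68, 80, 92 — adding 12 each time.
Subsequence B: -24, -9, 6 — linear: a_n = -39 + 15·n.
Subsequence C: 1, 3, 9 — successive powers of 3.
Position 10 falls in subsequence A as its term 4, giving 104.
The 11th slot belongs to subsequence B; its 4th term is 21.

104, 21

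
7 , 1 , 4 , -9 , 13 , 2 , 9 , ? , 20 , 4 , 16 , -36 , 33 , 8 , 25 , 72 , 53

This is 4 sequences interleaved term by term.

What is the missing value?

18

Read the sequence 4 terms at a time; column i is its own pattern.
Stream A is 7, 13, 20, 33, 53, which is each term equals the sum of the previous two.
Stream B is 1, 2, 4, 8, which is powers 2^0, 2^1, 2^2, ….
Stream C is 4, 9, 16, 25, which is consecutive squares n² from n = 2.
Stream D is -9, ?, -36, 72, which is multiplying by -2 each time.
Stream D's pattern makes the blank 18.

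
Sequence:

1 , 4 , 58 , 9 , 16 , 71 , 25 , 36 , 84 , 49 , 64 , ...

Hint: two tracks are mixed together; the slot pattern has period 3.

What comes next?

The slot pattern repeats as AAB (period 3), so there are 2 interleaved tracks.
Track A: 1, 4, 9, 16, 25, 36, 49, 64. Consecutive squares n² from n = 1.
Track B: 58, 71, 84. Linear: a_n = 45 + 13·n.
Position 12 → track B, term 4 = 97.

97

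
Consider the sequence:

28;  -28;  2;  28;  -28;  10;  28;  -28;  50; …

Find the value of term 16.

Reading positions in blocks of 3 reveals the pattern AAB — 2 tracks woven together.
Subsequence A is 28, -28, 28, -28, 28, -28, which is oscillating between 28 and -28.
Subsequence B is 2, 10, 50, which is geometric with ratio 5.
Position 16 falls in subsequence A as its term 11, giving 28.

28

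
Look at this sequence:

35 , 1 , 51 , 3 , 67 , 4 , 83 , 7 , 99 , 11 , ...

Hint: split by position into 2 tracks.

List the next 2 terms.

Split by position mod 2 into 2 tracks.
Track A: 35, 51, 67, 83, 99. Arithmetic, step +16.
Track B: 1, 3, 4, 7, 11. Each term equals the sum of the previous two.
Position 11 → track A, term 6 = 115.
The 12th slot belongs to track B; its 6th term is 18.

115, 18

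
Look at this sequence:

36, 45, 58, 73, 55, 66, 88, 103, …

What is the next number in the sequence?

78

Reading positions in blocks of 4 reveals the pattern AABB — 2 tracks woven together.
Stream A = 36, 45, 55, 66: the triangular numbers T_8, T_9, ….
Stream B = 58, 73, 88, 103: arithmetic, step +15.
The 9th slot belongs to stream A; its 5th term is 78.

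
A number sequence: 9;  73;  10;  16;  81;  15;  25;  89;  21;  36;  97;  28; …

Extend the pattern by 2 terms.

Split by position mod 3: positions 1, 4, 7, … form one track, and each other residue class forms its own.
Stream A: 9, 16, 25, 36 — perfect squares starting at 3².
Stream B: 73, 81, 89, 97 — adding 8 each time.
Stream C: 10, 15, 21, 28 — triangular numbers starting at T_4.
The 13th slot belongs to stream A; its 5th term is 49.
The 14th slot belongs to stream B; its 5th term is 105.

49, 105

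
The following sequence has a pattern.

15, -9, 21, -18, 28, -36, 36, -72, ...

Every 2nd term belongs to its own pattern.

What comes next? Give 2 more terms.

45, -144

Split by position mod 2 into 2 tracks.
Subsequence A: 15, 21, 28, 36 — triangular numbers starting at T_5.
Subsequence B: -9, -18, -36, -72 — multiplying by 2 each time.
Term 9 comes from subsequence A (its 5th entry): 45.
Position 10 falls in subsequence B as its term 5, giving -144.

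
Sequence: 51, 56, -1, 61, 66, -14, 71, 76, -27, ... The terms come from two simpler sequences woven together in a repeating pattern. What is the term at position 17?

106

Positions follow the repeating pattern AAB; grouping by letter gives 2 tracks.
Track A: 51, 56, 61, 66, 71, 76. Adding 5 each time.
Track B: -1, -14, -27. Subtracting 13 each time.
Position 17 falls in track A as its term 12, giving 106.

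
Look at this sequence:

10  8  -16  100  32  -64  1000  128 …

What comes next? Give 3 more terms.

The slot pattern repeats as ABB (period 3), so there are 2 interleaved tracks.
Subsequence A: 10, 100, 1000 — successive powers of 10.
Subsequence B: 8, -16, 32, -64, 128 — a geometric progression (common ratio -2).
Position 9 → subsequence B, term 6 = -256.
Position 10 → subsequence A, term 4 = 10000.
Position 11 → subsequence B, term 7 = 512.

-256, 10000, 512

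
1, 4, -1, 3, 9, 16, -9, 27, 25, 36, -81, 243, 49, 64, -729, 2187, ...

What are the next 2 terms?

Reading positions in blocks of 4 reveals the pattern AABB — 2 tracks woven together.
Track A is 1, 4, 9, 16, 25, 36, 49, 64, which is the squares 1², 2², 3², ….
Track B is -1, 3, -9, 27, -81, 243, -729, 2187, which is geometric, ×-3 each step.
Position 17 falls in track A as its term 9, giving 81.
Position 18 falls in track A as its term 10, giving 100.

81, 100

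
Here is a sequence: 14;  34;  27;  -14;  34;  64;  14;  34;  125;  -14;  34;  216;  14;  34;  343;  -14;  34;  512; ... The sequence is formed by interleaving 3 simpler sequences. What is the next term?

Read the sequence 3 terms at a time; column i is its own pattern.
Subsequence A: 14, -14, 14, -14, 14, -14 (oscillating between 14 and -14).
Subsequence B: 34, 34, 34, 34, 34, 34 (the constant sequence 34).
Subsequence C: 27, 64, 125, 216, 343, 512 (the cubes 3³, 4³, 5³, …).
Position 19 → subsequence A, term 7 = 14.

14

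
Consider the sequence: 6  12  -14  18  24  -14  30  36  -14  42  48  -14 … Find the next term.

Positions follow the repeating pattern AAB; grouping by letter gives 2 tracks.
Stream A: 6, 12, 18, 24, 30, 36, 42, 48 — linear: a_n = 6·n.
Stream B: -14, -14, -14, -14 — constant -14.
Position 13 → stream A, term 9 = 54.

54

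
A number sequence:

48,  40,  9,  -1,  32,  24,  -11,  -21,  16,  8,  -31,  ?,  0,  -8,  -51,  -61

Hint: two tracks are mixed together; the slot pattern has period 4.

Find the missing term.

-41

The slot pattern repeats as AABB (period 4), so there are 2 interleaved tracks.
Stream A = 48, 40, 32, 24, 16, 8, 0, -8: arithmetic with common difference −8.
Stream B = 9, -1, -11, -21, -31, ?, -51, -61: arithmetic, step −10.
The gap is stream B's term 6; the rule gives -41.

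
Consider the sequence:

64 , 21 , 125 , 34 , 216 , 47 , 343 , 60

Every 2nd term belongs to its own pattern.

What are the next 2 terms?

512, 73

The terms cycle through 2 interleaved subsequences.
Stream A: 64, 125, 216, 343. Perfect cubes starting at 4³.
Stream B: 21, 34, 47, 60. Adding 13 each time.
The 9th slot belongs to stream A; its 5th term is 512.
The 10th slot belongs to stream B; its 5th term is 73.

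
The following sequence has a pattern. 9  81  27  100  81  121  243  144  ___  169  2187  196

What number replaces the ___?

The terms cycle through 2 interleaved subsequences.
Track A: 9, 27, 81, 243, ?, 2187 — powers 3^2, 3^3, 3^4, ….
Track B: 81, 100, 121, 144, 169, 196 — consecutive squares n² from n = 9.
So the missing entry in track A is 729.

729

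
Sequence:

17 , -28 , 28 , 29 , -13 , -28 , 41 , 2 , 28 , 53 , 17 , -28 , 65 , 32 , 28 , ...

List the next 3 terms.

77, 47, -28

Split by position mod 3: positions 1, 4, 7, … form one track, and each other residue class forms its own.
Stream A is 17, 29, 41, 53, 65, which is arithmetic, step +12.
Stream B is -28, -13, 2, 17, 32, which is arithmetic, step +15.
Stream C is 28, -28, 28, -28, 28, which is the oscillation 28·(−1)^(n+1).
Position 16 → stream A, term 6 = 77.
Term 17 comes from stream B (its 6th entry): 47.
Term 18 comes from stream C (its 6th entry): -28.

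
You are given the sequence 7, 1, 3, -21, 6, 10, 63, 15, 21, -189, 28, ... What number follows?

Positions follow the repeating pattern ABB; grouping by letter gives 2 tracks.
Track A = 7, -21, 63, -189: a geometric progression (common ratio -3).
Track B = 1, 3, 6, 10, 15, 21, 28: the triangular numbers T_1, T_2, ….
Position 12 falls in track B as its term 8, giving 36.

36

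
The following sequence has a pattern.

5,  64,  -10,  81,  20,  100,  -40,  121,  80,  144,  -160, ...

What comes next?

Odd-indexed and even-indexed terms follow separate rules.
Subsequence A = 5, -10, 20, -40, 80, -160: geometric with ratio -2.
Subsequence B = 64, 81, 100, 121, 144: the squares 8², 9², 10², ….
Position 12 falls in subsequence B as its term 6, giving 169.

169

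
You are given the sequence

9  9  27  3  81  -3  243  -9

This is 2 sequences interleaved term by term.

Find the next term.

729

Split by position mod 2 into 2 tracks.
Subsequence A: 9, 27, 81, 243 — powers 3^2, 3^3, 3^4, ….
Subsequence B: 9, 3, -3, -9 — subtracting 6 each time.
Position 9 → subsequence A, term 5 = 729.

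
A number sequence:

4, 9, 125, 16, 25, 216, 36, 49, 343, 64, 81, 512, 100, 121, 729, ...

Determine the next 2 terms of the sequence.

144, 169

Positions follow the repeating pattern AAB; grouping by letter gives 2 tracks.
Track A: 4, 9, 16, 25, 36, 49, 64, 81, 100, 121. Perfect squares starting at 2².
Track B: 125, 216, 343, 512, 729. The cubes 5³, 6³, 7³, ….
Position 16 → track A, term 11 = 144.
Position 17 falls in track A as its term 12, giving 169.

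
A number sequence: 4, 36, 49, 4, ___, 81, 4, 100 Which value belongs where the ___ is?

64

The slot pattern repeats as ABB (period 3), so there are 2 interleaved tracks.
Stream A = 4, 4, 4: the constant sequence 4.
Stream B = 36, 49, ?, 81, 100: the squares 6², 7², 8², ….
The gap is stream B's term 3; the rule gives 64.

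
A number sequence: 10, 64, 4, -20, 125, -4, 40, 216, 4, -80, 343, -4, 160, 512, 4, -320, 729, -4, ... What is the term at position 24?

Split by position mod 3 into 3 tracks.
Subsequence A = 10, -20, 40, -80, 160, -320: a geometric progression (common ratio -2).
Subsequence B = 64, 125, 216, 343, 512, 729: perfect cubes starting at 4³.
Subsequence C = 4, -4, 4, -4, 4, -4: the oscillation 4·(−1)^(n+1).
Position 24 → subsequence C, term 8 = -4.

-4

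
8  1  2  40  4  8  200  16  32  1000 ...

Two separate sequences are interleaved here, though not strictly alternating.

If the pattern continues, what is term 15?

512

Reading positions in blocks of 3 reveals the pattern ABB — 2 tracks woven together.
Track A: 8, 40, 200, 1000. Geometric with ratio 5.
Track B: 1, 2, 4, 8, 16, 32. Powers of 2.
The 15th slot belongs to track B; its 10th term is 512.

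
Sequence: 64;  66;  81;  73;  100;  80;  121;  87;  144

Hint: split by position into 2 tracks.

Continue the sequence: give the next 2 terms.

94, 169

Split by position mod 2 into 2 tracks.
Track A = 64, 81, 100, 121, 144: consecutive squares n² from n = 8.
Track B = 66, 73, 80, 87: arithmetic with common difference +7.
Position 10 → track B, term 5 = 94.
The 11th slot belongs to track A; its 6th term is 169.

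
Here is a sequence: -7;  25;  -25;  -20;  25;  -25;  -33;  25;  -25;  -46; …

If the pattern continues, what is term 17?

The slot pattern repeats as ABB (period 3), so there are 2 interleaved tracks.
Subsequence A: -7, -20, -33, -46. Arithmetic, step −13.
Subsequence B: 25, -25, 25, -25, 25, -25. Oscillating between 25 and -25.
Term 17 comes from subsequence B (its 11th entry): 25.

25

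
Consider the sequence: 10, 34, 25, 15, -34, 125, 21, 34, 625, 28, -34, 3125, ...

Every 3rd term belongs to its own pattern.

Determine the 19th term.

Split by position mod 3 into 3 tracks.
Track A: 10, 15, 21, 28 — the triangular numbers T_4, T_5, ….
Track B: 34, -34, 34, -34 — alternating ±34.
Track C: 25, 125, 625, 3125 — powers of 5.
Position 19 falls in track A as its term 7, giving 55.

55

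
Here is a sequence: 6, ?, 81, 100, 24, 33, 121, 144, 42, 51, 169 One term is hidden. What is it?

Reading positions in blocks of 4 reveals the pattern AABB — 2 tracks woven together.
Stream A = 6, ?, 24, 33, 42, 51: adding 9 each time.
Stream B = 81, 100, 121, 144, 169: consecutive squares n² from n = 9.
So the missing entry in stream A is 15.

15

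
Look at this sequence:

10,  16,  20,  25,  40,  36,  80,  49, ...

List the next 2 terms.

160, 64

Split by position mod 2 into 2 tracks.
Stream A: 10, 20, 40, 80 (geometric with ratio 2).
Stream B: 16, 25, 36, 49 (perfect squares starting at 4²).
Term 9 comes from stream A (its 5th entry): 160.
The 10th slot belongs to stream B; its 5th term is 64.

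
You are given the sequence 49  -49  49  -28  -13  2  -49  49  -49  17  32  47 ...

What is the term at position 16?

62

Positions follow the repeating pattern AAABBB; grouping by letter gives 2 tracks.
Track A is 49, -49, 49, -49, 49, -49, which is the oscillation 49·(−1)^(n+1).
Track B is -28, -13, 2, 17, 32, 47, which is adding 15 each time.
Position 16 → track B, term 7 = 62.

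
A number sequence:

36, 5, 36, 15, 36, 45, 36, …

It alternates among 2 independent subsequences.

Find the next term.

Odd-indexed and even-indexed terms follow separate rules.
Subsequence A = 36, 36, 36, 36: the constant sequence 36.
Subsequence B = 5, 15, 45: geometric, ×3 each step.
The 8th slot belongs to subsequence B; its 4th term is 135.

135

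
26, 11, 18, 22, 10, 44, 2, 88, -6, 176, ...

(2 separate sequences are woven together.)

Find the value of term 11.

-14

Taking every 2nd term gives 2 separate tracks.
Track A: 26, 18, 10, 2, -6 — arithmetic, step −8.
Track B: 11, 22, 44, 88, 176 — geometric, ×2 each step.
Position 11 → track A, term 6 = -14.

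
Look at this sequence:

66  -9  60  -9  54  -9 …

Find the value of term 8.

-9

Odd-indexed and even-indexed terms follow separate rules.
Stream A: 66, 60, 54 — arithmetic, step −6.
Stream B: -9, -9, -9 — the constant sequence -9.
Term 8 comes from stream B (its 4th entry): -9.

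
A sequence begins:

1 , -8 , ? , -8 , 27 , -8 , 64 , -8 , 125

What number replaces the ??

8

Split by position mod 2 into 2 tracks.
Subsequence A: 1, ?, 27, 64, 125 — the cubes 1³, 2³, 3³, ….
Subsequence B: -8, -8, -8, -8 — always -8.
Filling subsequence A at index 2 by its rule yields 8.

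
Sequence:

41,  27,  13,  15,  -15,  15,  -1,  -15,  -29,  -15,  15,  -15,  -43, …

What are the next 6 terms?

-57, -71, 15, -15, 15, -85

The slot pattern repeats as AAABBB (period 6), so there are 2 interleaved tracks.
Track A: 41, 27, 13, -1, -15, -29, -43 (arithmetic, step −14).
Track B: 15, -15, 15, -15, 15, -15 (oscillating between 15 and -15).
Position 14 → track A, term 8 = -57.
Term 15 comes from track A (its 9th entry): -71.
The 16th slot belongs to track B; its 7th term is 15.
Position 17 falls in track B as its term 8, giving -15.
The 18th slot belongs to track B; its 9th term is 15.
Term 19 comes from track A (its 10th entry): -85.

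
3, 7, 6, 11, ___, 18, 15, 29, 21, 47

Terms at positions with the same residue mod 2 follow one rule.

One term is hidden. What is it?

Taking every 2nd term gives 2 separate tracks.
Stream A: 3, 6, ?, 15, 21. Triangular numbers n(n+1)/2 for n = 2, 3, ….
Stream B: 7, 11, 18, 29, 47. Each term equals the sum of the previous two.
So the missing entry in stream A is 10.

10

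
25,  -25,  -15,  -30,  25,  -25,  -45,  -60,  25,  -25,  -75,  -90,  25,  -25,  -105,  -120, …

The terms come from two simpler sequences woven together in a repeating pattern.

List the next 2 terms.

Reading positions in blocks of 4 reveals the pattern AABB — 2 tracks woven together.
Subsequence A: 25, -25, 25, -25, 25, -25, 25, -25 — alternating ±25.
Subsequence B: -15, -30, -45, -60, -75, -90, -105, -120 — arithmetic, step −15.
Position 17 falls in subsequence A as its term 9, giving 25.
Term 18 comes from subsequence A (its 10th entry): -25.

25, -25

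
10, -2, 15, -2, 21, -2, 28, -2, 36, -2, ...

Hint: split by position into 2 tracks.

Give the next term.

45

The terms cycle through 2 interleaved subsequences.
Track A is 10, 15, 21, 28, 36, which is triangular numbers starting at T_4.
Track B is -2, -2, -2, -2, -2, which is constant -2.
Position 11 → track A, term 6 = 45.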